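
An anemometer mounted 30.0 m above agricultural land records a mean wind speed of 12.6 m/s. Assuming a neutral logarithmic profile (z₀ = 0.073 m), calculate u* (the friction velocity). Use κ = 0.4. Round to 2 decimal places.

u* ≈ 0.84 m/s

Log law: V(z) = (u*/κ) · ln(z/z₀) ⇒ u* = κ · V / ln(z/z₀)
u* = 0.4 × 12.6 / ln(30.0/0.073) = 0.4 × 12.6 / 6.0185
   = 5.0400 / 6.0185 = 0.8374 m/s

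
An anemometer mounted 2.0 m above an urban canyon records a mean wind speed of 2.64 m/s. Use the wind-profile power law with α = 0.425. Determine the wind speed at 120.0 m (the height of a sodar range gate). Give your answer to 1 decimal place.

Power-law profile: V₂ = V₁ · (z₂/z₁)^α
V₂ = 2.64 × (120.0/2.0)^0.425 = 2.64 × (60.0000)^0.425
    = 2.64 × 5.6979 = 15.0424 m/s

15.0 m/s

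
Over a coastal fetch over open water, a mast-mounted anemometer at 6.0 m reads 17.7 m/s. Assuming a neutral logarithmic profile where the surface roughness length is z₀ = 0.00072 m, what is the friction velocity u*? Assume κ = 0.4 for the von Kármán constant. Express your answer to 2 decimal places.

u* ≈ 0.78 m/s

Log law: V(z) = (u*/κ) · ln(z/z₀) ⇒ u* = κ · V / ln(z/z₀)
u* = 0.4 × 17.7 / ln(6.0/0.00072) = 0.4 × 17.7 / 9.0280
   = 7.0800 / 9.0280 = 0.7842 m/s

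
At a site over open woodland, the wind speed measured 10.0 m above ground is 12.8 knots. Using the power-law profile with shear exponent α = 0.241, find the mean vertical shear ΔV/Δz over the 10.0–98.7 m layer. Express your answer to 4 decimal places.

0.1063 knots/m

Power law: V₂ = V₁ · (z₂/z₁)^α = 12.8 × (9.8700)^0.241 = 22.2249 knots
ΔV/Δz = (22.2249 − 12.8)/(98.7 − 10.0) = 9.4249/88.7000 = 0.10626 knots/m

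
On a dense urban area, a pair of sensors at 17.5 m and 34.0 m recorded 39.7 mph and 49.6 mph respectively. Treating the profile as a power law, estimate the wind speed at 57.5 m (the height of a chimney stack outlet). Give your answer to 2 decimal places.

First find α: α = ln(V₂/V₁)/ln(z₂/z₁) = ln(49.6/39.7)/ln(34.0/17.5) = 0.22264/0.66416 = 0.3352
Extrapolate from 34.0 m to 57.5 m: V₃ = 49.6 × (57.5/34.0)^0.3352 = 49.6 × 1.1926 = 59.1528 mph

59.15 mph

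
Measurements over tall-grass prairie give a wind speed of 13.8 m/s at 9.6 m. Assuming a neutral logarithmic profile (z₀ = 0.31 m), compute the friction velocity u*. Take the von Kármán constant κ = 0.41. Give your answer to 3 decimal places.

u* ≈ 1.648 m/s

Log law: V(z) = (u*/κ) · ln(z/z₀) ⇒ u* = κ · V / ln(z/z₀)
u* = 0.41 × 13.8 / ln(9.6/0.31) = 0.41 × 13.8 / 3.4329
   = 5.6580 / 3.4329 = 1.6481 m/s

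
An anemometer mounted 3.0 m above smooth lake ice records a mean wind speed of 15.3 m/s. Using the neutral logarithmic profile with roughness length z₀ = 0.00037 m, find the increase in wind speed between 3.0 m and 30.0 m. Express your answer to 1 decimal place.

Log law: V₂ = V₁ · ln(z₂/z₀)/ln(z₁/z₀) = 15.3 × 11.3032/9.0006 = 19.2141 m/s
ΔV = 19.2141 − 15.3 = 3.9141 m/s

3.9 m/s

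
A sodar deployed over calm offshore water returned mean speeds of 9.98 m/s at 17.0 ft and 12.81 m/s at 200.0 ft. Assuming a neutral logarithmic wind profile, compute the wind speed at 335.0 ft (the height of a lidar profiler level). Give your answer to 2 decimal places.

13.40 m/s

Log law: V ∝ ln(z/z₀). From the pair, with r = V₁/V₂ = 0.77908,
ln z₀ = (ln z₁ − r·ln z₂)/(1 − r) = (2.8332 − 0.77908×5.2983)/0.22092 = -5.8600 → z₀ = 0.002851 ft
V₃ = V₁ · ln(z₃/z₀)/ln(z₁/z₀) = 9.98 × 11.6741/8.6932 = 13.4022 m/s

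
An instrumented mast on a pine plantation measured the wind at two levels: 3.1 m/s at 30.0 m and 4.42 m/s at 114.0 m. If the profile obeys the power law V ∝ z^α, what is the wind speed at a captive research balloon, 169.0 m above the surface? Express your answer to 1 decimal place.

First find α: α = ln(V₂/V₁)/ln(z₂/z₁) = ln(4.42/3.1)/ln(114.0/30.0) = 0.35474/1.33500 = 0.2657
Extrapolate from 114.0 m to 169.0 m: V₃ = 4.42 × (169.0/114.0)^0.2657 = 4.42 × 1.1103 = 4.9074 m/s

4.9 m/s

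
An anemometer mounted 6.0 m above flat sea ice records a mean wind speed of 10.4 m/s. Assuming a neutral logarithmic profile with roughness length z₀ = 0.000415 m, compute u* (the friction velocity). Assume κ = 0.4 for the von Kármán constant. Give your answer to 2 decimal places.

Log law: V(z) = (u*/κ) · ln(z/z₀) ⇒ u* = κ · V / ln(z/z₀)
u* = 0.4 × 10.4 / ln(6.0/0.000415) = 0.4 × 10.4 / 9.5790
   = 4.1600 / 9.5790 = 0.4343 m/s

u* ≈ 0.43 m/s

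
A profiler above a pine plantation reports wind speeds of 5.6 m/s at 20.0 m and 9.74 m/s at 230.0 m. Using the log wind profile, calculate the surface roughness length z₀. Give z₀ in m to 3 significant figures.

z₀ ≈ 0.735 m

Log law: V(z) ∝ ln(z/z₀). With r = V₁/V₂ = 5.6/9.74 = 0.57495,
r · ln(z₂/z₀) = ln(z₁/z₀) ⇒ ln z₀ = (ln z₁ − r·ln z₂)/(1 − r)
ln z₀ = (2.99573 − 0.57495×5.43808) / 0.42505 = -0.3079
z₀ = exp(-0.3079) = 0.7350 m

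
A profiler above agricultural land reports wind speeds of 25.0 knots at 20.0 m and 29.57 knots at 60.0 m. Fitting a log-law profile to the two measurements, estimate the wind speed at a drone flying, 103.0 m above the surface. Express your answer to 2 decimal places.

Log law: V ∝ ln(z/z₀). From the pair, with r = V₁/V₂ = 0.84545,
ln z₀ = (ln z₁ − r·ln z₂)/(1 − r) = (2.9957 − 0.84545×4.0943)/0.15455 = -3.0142 → z₀ = 0.04909 m
V₃ = V₁ · ln(z₃/z₀)/ln(z₁/z₀) = 25.0 × 7.6489/6.0099 = 31.8179 knots

31.82 knots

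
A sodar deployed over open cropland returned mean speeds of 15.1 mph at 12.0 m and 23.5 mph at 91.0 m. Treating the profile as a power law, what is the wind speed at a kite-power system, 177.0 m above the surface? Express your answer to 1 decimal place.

27.2 mph

First find α: α = ln(V₂/V₁)/ln(z₂/z₁) = ln(23.5/15.1)/ln(91.0/12.0) = 0.44231/2.02595 = 0.2183
Extrapolate from 91.0 m to 177.0 m: V₃ = 23.5 × (177.0/91.0)^0.2183 = 23.5 × 1.1563 = 27.1736 mph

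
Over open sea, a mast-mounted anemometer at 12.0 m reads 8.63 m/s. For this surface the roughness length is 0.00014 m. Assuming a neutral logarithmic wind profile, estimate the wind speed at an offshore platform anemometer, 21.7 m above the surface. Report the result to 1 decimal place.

9.1 m/s

Log law: V(z) ∝ ln(z/z₀), so V₂/V₁ = ln(z₂/z₀) / ln(z₁/z₀).
ln(21.7/0.00014) = 11.9512, ln(12.0/0.00014) = 11.3588
V₂ = 8.63 × 11.9512/11.3588 = 8.63 × 1.0522 = 9.0801 m/s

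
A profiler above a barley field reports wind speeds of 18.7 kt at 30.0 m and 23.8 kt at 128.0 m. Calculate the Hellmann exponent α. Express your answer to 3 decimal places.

Power law: V₂/V₁ = (z₂/z₁)^α ⇒ α = ln(V₂/V₁) / ln(z₂/z₁)
α = ln(23.8/18.7) / ln(128.0/30.0) = ln(1.2727) / ln(4.2667)
  = 0.24116 / 1.45083 = 0.16622

α ≈ 0.166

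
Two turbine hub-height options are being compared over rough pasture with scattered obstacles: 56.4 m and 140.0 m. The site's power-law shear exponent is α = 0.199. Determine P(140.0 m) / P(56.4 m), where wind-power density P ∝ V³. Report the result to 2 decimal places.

Speed ratio: V_B/V_A = (z_B/z_A)^α = (140.0/56.4)^0.199 = (2.4823)^0.199 = 1.19833
Power-density ratio: P_B/P_A = (V_B/V_A)³ = (1.19833)³ = 1.72078

1.72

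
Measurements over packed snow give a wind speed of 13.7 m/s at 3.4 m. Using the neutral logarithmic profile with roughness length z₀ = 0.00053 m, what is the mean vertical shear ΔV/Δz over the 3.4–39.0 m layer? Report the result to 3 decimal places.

0.107 m/s/m

Log law: V₂ = V₁ · ln(z₂/z₀)/ln(z₁/z₀) = 13.7 × 11.2062/8.7664 = 17.5129 m/s
ΔV/Δz = (17.5129 − 13.7)/(39.0 − 3.4) = 3.8129/35.6000 = 0.10710 m/s/m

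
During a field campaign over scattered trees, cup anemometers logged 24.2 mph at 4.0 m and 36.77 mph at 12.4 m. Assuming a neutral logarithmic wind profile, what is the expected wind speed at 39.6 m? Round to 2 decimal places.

Log law: V ∝ ln(z/z₀). From the pair, with r = V₁/V₂ = 0.65815,
ln z₀ = (ln z₁ − r·ln z₂)/(1 − r) = (1.3863 − 0.65815×2.5177)/0.34185 = -0.7919 → z₀ = 0.4530 m
V₃ = V₁ · ln(z₃/z₀)/ln(z₁/z₀) = 24.2 × 4.4707/2.1782 = 49.6703 mph

49.67 mph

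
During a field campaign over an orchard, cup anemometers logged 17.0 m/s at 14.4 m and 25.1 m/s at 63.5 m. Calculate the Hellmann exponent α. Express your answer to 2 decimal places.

Power law: V₂/V₁ = (z₂/z₁)^α ⇒ α = ln(V₂/V₁) / ln(z₂/z₁)
α = ln(25.1/17.0) / ln(63.5/14.4) = ln(1.4765) / ln(4.4097)
  = 0.38965 / 1.48381 = 0.26260

α ≈ 0.26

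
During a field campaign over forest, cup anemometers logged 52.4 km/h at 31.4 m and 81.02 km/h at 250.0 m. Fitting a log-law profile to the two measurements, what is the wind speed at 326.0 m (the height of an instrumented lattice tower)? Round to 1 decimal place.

Log law: V ∝ ln(z/z₀). From the pair, with r = V₁/V₂ = 0.64675,
ln z₀ = (ln z₁ − r·ln z₂)/(1 − r) = (3.4468 − 0.64675×5.5215)/0.35325 = -0.3516 → z₀ = 0.7035 m
V₃ = V₁ · ln(z₃/z₀)/ln(z₁/z₀) = 52.4 × 6.1385/3.7985 = 84.6817 km/h

84.7 km/h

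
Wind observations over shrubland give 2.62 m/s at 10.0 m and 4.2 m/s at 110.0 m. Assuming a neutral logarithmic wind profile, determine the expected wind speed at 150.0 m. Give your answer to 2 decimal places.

Log law: V ∝ ln(z/z₀). From the pair, with r = V₁/V₂ = 0.62381,
ln z₀ = (ln z₁ − r·ln z₂)/(1 − r) = (2.3026 − 0.62381×4.7005)/0.37619 = -1.6737 → z₀ = 0.1876 m
V₃ = V₁ · ln(z₃/z₀)/ln(z₁/z₀) = 2.62 × 6.6843/3.9763 = 4.4044 m/s

4.40 m/s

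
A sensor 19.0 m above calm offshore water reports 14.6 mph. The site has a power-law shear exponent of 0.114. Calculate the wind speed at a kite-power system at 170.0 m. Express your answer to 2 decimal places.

18.74 mph

Power-law profile: V₂ = V₁ · (z₂/z₁)^α
V₂ = 14.6 × (170.0/19.0)^0.114 = 14.6 × (8.9474)^0.114
    = 14.6 × 1.2838 = 18.7433 mph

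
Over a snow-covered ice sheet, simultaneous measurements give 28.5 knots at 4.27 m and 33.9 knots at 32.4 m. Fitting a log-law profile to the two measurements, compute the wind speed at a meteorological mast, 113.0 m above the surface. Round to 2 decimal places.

37.23 knots

Log law: V ∝ ln(z/z₀). From the pair, with r = V₁/V₂ = 0.84071,
ln z₀ = (ln z₁ − r·ln z₂)/(1 − r) = (1.4516 − 0.84071×3.4782)/0.15929 = -9.2440 → z₀ = 0.00009669 m
V₃ = V₁ · ln(z₃/z₀)/ln(z₁/z₀) = 28.5 × 13.9714/10.6957 = 37.2287 knots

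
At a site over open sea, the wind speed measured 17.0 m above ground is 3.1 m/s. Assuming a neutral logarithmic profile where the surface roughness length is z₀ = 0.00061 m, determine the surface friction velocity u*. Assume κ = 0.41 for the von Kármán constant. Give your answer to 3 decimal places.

u* ≈ 0.124 m/s

Log law: V(z) = (u*/κ) · ln(z/z₀) ⇒ u* = κ · V / ln(z/z₀)
u* = 0.41 × 3.1 / ln(17.0/0.00061) = 0.41 × 3.1 / 10.2353
   = 1.2710 / 10.2353 = 0.1242 m/s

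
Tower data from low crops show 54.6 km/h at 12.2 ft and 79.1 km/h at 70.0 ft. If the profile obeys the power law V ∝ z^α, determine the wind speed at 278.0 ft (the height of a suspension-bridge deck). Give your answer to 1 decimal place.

First find α: α = ln(V₂/V₁)/ln(z₂/z₁) = ln(79.1/54.6)/ln(70.0/12.2) = 0.37068/1.74706 = 0.2122
Extrapolate from 70.0 ft to 278.0 ft: V₃ = 79.1 × (278.0/70.0)^0.2122 = 79.1 × 1.3399 = 105.9880 km/h

106.0 km/h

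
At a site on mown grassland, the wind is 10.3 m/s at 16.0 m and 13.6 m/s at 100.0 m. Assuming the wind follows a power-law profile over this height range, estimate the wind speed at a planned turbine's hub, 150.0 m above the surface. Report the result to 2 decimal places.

First find α: α = ln(V₂/V₁)/ln(z₂/z₁) = ln(13.6/10.3)/ln(100.0/16.0) = 0.27793/1.83258 = 0.1517
Extrapolate from 100.0 m to 150.0 m: V₃ = 13.6 × (150.0/100.0)^0.1517 = 13.6 × 1.0634 = 14.4625 m/s

14.46 m/s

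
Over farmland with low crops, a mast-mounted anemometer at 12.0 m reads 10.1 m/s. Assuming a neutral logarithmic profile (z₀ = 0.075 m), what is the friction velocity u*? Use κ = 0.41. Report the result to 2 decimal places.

u* ≈ 0.82 m/s

Log law: V(z) = (u*/κ) · ln(z/z₀) ⇒ u* = κ · V / ln(z/z₀)
u* = 0.41 × 10.1 / ln(12.0/0.075) = 0.41 × 10.1 / 5.0752
   = 4.1410 / 5.0752 = 0.8159 m/s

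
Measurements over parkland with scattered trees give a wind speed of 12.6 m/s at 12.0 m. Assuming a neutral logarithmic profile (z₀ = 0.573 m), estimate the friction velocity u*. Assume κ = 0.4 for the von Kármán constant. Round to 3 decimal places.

u* ≈ 1.657 m/s

Log law: V(z) = (u*/κ) · ln(z/z₀) ⇒ u* = κ · V / ln(z/z₀)
u* = 0.4 × 12.6 / ln(12.0/0.573) = 0.4 × 12.6 / 3.0418
   = 5.0400 / 3.0418 = 1.6569 m/s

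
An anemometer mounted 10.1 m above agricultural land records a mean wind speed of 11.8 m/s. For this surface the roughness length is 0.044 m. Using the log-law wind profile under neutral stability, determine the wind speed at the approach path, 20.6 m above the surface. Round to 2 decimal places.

13.35 m/s

Log law: V(z) ∝ ln(z/z₀), so V₂/V₁ = ln(z₂/z₀) / ln(z₁/z₀).
ln(20.6/0.044) = 6.1489, ln(10.1/0.044) = 5.4361
V₂ = 11.8 × 6.1489/5.4361 = 11.8 × 1.1311 = 13.3472 m/s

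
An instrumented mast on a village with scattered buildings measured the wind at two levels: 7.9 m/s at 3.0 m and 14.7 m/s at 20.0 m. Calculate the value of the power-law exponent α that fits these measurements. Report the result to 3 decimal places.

α ≈ 0.327

Power law: V₂/V₁ = (z₂/z₁)^α ⇒ α = ln(V₂/V₁) / ln(z₂/z₁)
α = ln(14.7/7.9) / ln(20.0/3.0) = ln(1.8608) / ln(6.6667)
  = 0.62098 / 1.89712 = 0.32733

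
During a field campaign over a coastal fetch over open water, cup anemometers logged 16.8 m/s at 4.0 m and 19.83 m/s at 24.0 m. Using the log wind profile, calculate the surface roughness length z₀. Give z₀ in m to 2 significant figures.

z₀ ≈ 0.00019 m

Log law: V(z) ∝ ln(z/z₀). With r = V₁/V₂ = 16.8/19.83 = 0.84720,
r · ln(z₂/z₀) = ln(z₁/z₀) ⇒ ln z₀ = (ln z₁ − r·ln z₂)/(1 − r)
ln z₀ = (1.38629 − 0.84720×3.17805) / 0.15280 = -8.5482
z₀ = exp(-8.5482) = 0.0001939 m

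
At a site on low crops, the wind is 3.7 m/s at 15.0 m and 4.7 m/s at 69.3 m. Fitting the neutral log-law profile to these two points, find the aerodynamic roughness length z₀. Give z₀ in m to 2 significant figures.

Log law: V(z) ∝ ln(z/z₀). With r = V₁/V₂ = 3.7/4.7 = 0.78723,
r · ln(z₂/z₀) = ln(z₁/z₀) ⇒ ln z₀ = (ln z₁ − r·ln z₂)/(1 − r)
ln z₀ = (2.70805 − 0.78723×4.23844) / 0.21277 = -2.9544
z₀ = exp(-2.9544) = 0.05211 m

z₀ ≈ 0.052 m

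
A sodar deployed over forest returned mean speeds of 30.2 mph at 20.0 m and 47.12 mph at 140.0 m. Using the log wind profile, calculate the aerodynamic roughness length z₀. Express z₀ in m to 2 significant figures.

z₀ ≈ 0.62 m

Log law: V(z) ∝ ln(z/z₀). With r = V₁/V₂ = 30.2/47.12 = 0.64092,
r · ln(z₂/z₀) = ln(z₁/z₀) ⇒ ln z₀ = (ln z₁ − r·ln z₂)/(1 − r)
ln z₀ = (2.99573 − 0.64092×4.94164) / 0.35908 = -0.4775
z₀ = exp(-0.4775) = 0.6204 m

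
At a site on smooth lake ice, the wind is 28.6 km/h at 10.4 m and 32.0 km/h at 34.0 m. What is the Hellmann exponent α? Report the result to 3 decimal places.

Power law: V₂/V₁ = (z₂/z₁)^α ⇒ α = ln(V₂/V₁) / ln(z₂/z₁)
α = ln(32.0/28.6) / ln(34.0/10.4) = ln(1.1189) / ln(3.2692)
  = 0.11233 / 1.18455 = 0.09483

α ≈ 0.095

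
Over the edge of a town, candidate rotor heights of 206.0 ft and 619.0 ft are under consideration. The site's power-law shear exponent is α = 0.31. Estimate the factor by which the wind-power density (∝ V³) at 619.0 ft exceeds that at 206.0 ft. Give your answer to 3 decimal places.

2.782

Speed ratio: V_B/V_A = (z_B/z_A)^α = (619.0/206.0)^0.31 = (3.0049)^0.31 = 1.40645
Power-density ratio: P_B/P_A = (V_B/V_A)³ = (1.40645)³ = 2.78212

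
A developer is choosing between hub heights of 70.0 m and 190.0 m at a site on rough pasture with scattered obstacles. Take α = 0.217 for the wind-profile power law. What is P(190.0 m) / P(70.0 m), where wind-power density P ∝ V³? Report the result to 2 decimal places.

Speed ratio: V_B/V_A = (z_B/z_A)^α = (190.0/70.0)^0.217 = (2.7143)^0.217 = 1.24195
Power-density ratio: P_B/P_A = (V_B/V_A)³ = (1.24195)³ = 1.91562

1.92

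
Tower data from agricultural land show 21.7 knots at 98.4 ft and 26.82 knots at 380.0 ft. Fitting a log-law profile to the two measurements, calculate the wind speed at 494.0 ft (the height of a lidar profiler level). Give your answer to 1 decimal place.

27.8 knots

Log law: V ∝ ln(z/z₀). From the pair, with r = V₁/V₂ = 0.80910,
ln z₀ = (ln z₁ − r·ln z₂)/(1 − r) = (4.5890 − 0.80910×5.9402)/0.19090 = -1.1374 → z₀ = 0.3206 ft
V₃ = V₁ · ln(z₃/z₀)/ln(z₁/z₀) = 21.7 × 7.3400/5.7265 = 27.8142 knots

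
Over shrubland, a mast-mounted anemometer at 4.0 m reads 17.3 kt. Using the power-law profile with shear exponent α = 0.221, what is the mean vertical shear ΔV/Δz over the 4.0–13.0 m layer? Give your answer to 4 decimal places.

Power law: V₂ = V₁ · (z₂/z₁)^α = 17.3 × (3.2500)^0.221 = 22.4477 kt
ΔV/Δz = (22.4477 − 17.3)/(13.0 − 4.0) = 5.1477/9.0000 = 0.57197 kt/m

0.5720 kt/m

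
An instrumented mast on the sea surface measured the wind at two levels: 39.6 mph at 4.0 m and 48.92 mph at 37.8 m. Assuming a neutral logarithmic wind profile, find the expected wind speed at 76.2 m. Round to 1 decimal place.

51.8 mph

Log law: V ∝ ln(z/z₀). From the pair, with r = V₁/V₂ = 0.80948,
ln z₀ = (ln z₁ − r·ln z₂)/(1 − r) = (1.3863 − 0.80948×3.6323)/0.19052 = -8.1569 → z₀ = 0.0002868 m
V₃ = V₁ · ln(z₃/z₀)/ln(z₁/z₀) = 39.6 × 12.4902/9.5432 = 51.8291 mph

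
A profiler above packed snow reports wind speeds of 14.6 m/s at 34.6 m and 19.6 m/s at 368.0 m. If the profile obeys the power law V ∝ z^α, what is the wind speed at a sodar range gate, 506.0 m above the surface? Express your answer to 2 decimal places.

20.39 m/s

First find α: α = ln(V₂/V₁)/ln(z₂/z₁) = ln(19.6/14.6)/ln(368.0/34.6) = 0.29451/2.36423 = 0.1246
Extrapolate from 368.0 m to 506.0 m: V₃ = 19.6 × (506.0/368.0)^0.1246 = 19.6 × 1.0405 = 20.3931 m/s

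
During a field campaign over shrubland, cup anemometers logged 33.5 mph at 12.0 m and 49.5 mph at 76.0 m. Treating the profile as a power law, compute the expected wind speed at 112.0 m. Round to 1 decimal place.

First find α: α = ln(V₂/V₁)/ln(z₂/z₁) = ln(49.5/33.5)/ln(76.0/12.0) = 0.39043/1.84583 = 0.2115
Extrapolate from 76.0 m to 112.0 m: V₃ = 49.5 × (112.0/76.0)^0.2115 = 49.5 × 1.0855 = 53.7311 mph

53.7 mph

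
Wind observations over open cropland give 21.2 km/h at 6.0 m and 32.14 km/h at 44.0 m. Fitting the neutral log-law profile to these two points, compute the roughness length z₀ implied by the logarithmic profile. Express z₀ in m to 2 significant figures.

Log law: V(z) ∝ ln(z/z₀). With r = V₁/V₂ = 21.2/32.14 = 0.65961,
r · ln(z₂/z₀) = ln(z₁/z₀) ⇒ ln z₀ = (ln z₁ − r·ln z₂)/(1 − r)
ln z₀ = (1.79176 − 0.65961×3.78419) / 0.34039 = -2.0693
z₀ = exp(-2.0693) = 0.1263 m

z₀ ≈ 0.13 m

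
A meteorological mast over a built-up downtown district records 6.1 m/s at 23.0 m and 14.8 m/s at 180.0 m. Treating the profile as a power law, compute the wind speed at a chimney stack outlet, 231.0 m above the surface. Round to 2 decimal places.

First find α: α = ln(V₂/V₁)/ln(z₂/z₁) = ln(14.8/6.1)/ln(180.0/23.0) = 0.88634/2.05746 = 0.4308
Extrapolate from 180.0 m to 231.0 m: V₃ = 14.8 × (231.0/180.0)^0.4308 = 14.8 × 1.1135 = 16.4791 m/s

16.48 m/s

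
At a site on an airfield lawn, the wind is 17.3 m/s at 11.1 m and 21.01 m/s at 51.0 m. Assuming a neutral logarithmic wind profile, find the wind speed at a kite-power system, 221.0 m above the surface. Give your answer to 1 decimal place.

24.6 m/s

Log law: V ∝ ln(z/z₀). From the pair, with r = V₁/V₂ = 0.82342,
ln z₀ = (ln z₁ − r·ln z₂)/(1 − r) = (2.4069 − 0.82342×3.9318)/0.17658 = -4.7037 → z₀ = 0.009062 m
V₃ = V₁ · ln(z₃/z₀)/ln(z₁/z₀) = 17.3 × 10.1018/7.1106 = 24.5776 m/s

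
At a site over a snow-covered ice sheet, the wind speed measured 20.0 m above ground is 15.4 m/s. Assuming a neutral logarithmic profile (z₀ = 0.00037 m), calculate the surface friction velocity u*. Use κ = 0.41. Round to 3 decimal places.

u* ≈ 0.579 m/s

Log law: V(z) = (u*/κ) · ln(z/z₀) ⇒ u* = κ · V / ln(z/z₀)
u* = 0.41 × 15.4 / ln(20.0/0.00037) = 0.41 × 15.4 / 10.8977
   = 6.3140 / 10.8977 = 0.5794 m/s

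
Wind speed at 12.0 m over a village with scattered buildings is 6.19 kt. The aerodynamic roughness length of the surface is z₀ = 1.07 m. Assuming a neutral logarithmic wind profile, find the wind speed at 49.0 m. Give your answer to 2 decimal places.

9.79 kt

Log law: V(z) ∝ ln(z/z₀), so V₂/V₁ = ln(z₂/z₀) / ln(z₁/z₀).
ln(49.0/1.07) = 3.8242, ln(12.0/1.07) = 2.4172
V₂ = 6.19 × 3.8242/2.4172 = 6.19 × 1.5820 = 9.7928 kt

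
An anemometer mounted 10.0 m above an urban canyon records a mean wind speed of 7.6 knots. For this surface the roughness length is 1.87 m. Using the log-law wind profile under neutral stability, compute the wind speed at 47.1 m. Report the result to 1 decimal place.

Log law: V(z) ∝ ln(z/z₀), so V₂/V₁ = ln(z₂/z₀) / ln(z₁/z₀).
ln(47.1/1.87) = 3.2263, ln(10.0/1.87) = 1.6766
V₂ = 7.6 × 3.2263/1.6766 = 7.6 × 1.9243 = 14.6245 knots

14.6 knots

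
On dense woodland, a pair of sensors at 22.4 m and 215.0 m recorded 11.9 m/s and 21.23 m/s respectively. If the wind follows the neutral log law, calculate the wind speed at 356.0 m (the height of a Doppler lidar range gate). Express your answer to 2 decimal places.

23.31 m/s

Log law: V ∝ ln(z/z₀). From the pair, with r = V₁/V₂ = 0.56053,
ln z₀ = (ln z₁ − r·ln z₂)/(1 − r) = (3.1091 − 0.56053×5.3706)/0.43947 = 0.2245 → z₀ = 1.252 m
V₃ = V₁ · ln(z₃/z₀)/ln(z₁/z₀) = 11.9 × 5.6504/2.8845 = 23.3104 m/s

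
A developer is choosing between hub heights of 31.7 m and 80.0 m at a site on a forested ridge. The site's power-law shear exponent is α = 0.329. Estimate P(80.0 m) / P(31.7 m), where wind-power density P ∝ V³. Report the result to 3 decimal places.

2.493

Speed ratio: V_B/V_A = (z_B/z_A)^α = (80.0/31.7)^0.329 = (2.5237)^0.329 = 1.35603
Power-density ratio: P_B/P_A = (V_B/V_A)³ = (1.35603)³ = 2.49347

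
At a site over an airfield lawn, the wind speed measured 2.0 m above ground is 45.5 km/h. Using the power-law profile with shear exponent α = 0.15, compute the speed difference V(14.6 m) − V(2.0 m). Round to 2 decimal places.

Power law: V₂ = V₁ · (z₂/z₁)^α = 45.5 × (7.3000)^0.15 = 61.3070 km/h
ΔV = 61.3070 − 45.5 = 15.8070 km/h

15.81 km/h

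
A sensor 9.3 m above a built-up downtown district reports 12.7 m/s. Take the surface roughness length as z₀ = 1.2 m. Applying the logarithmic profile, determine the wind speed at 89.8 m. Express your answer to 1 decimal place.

Log law: V(z) ∝ ln(z/z₀), so V₂/V₁ = ln(z₂/z₀) / ln(z₁/z₀).
ln(89.8/1.2) = 4.3153, ln(9.3/1.2) = 2.0477
V₂ = 12.7 × 4.3153/2.0477 = 12.7 × 2.1074 = 26.7637 m/s

26.8 m/s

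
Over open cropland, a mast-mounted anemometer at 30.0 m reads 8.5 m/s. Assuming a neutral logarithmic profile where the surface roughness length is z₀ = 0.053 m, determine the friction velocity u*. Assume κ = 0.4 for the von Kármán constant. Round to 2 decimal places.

u* ≈ 0.54 m/s

Log law: V(z) = (u*/κ) · ln(z/z₀) ⇒ u* = κ · V / ln(z/z₀)
u* = 0.4 × 8.5 / ln(30.0/0.053) = 0.4 × 8.5 / 6.3387
   = 3.4000 / 6.3387 = 0.5364 m/s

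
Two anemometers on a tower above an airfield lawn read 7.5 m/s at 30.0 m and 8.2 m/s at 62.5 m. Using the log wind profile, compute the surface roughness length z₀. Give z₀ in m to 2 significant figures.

Log law: V(z) ∝ ln(z/z₀). With r = V₁/V₂ = 7.5/8.2 = 0.91463,
r · ln(z₂/z₀) = ln(z₁/z₀) ⇒ ln z₀ = (ln z₁ − r·ln z₂)/(1 − r)
ln z₀ = (3.40120 − 0.91463×4.13517) / 0.08537 = -4.4628
z₀ = exp(-4.4628) = 0.01153 m

z₀ ≈ 0.012 m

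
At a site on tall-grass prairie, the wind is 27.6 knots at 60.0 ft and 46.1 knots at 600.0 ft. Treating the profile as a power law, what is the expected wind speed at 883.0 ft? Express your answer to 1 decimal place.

First find α: α = ln(V₂/V₁)/ln(z₂/z₁) = ln(46.1/27.6)/ln(600.0/60.0) = 0.51300/2.30259 = 0.2228
Extrapolate from 600.0 ft to 883.0 ft: V₃ = 46.1 × (883.0/600.0)^0.2228 = 46.1 × 1.0899 = 50.2444 knots

50.2 knots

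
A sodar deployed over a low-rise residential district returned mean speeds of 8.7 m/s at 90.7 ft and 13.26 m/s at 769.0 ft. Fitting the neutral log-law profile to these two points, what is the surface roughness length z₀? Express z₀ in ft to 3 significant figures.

z₀ ≈ 1.54 ft

Log law: V(z) ∝ ln(z/z₀). With r = V₁/V₂ = 8.7/13.26 = 0.65611,
r · ln(z₂/z₀) = ln(z₁/z₀) ⇒ ln z₀ = (ln z₁ − r·ln z₂)/(1 − r)
ln z₀ = (4.50756 − 0.65611×6.64509) / 0.34389 = 0.4294
z₀ = exp(0.4294) = 1.536 ft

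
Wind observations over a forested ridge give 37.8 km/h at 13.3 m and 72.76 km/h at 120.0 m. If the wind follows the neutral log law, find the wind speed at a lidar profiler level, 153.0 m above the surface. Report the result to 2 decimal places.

76.62 km/h

Log law: V ∝ ln(z/z₀). From the pair, with r = V₁/V₂ = 0.51952,
ln z₀ = (ln z₁ − r·ln z₂)/(1 − r) = (2.5878 − 0.51952×4.7875)/0.48048 = 0.2093 → z₀ = 1.233 m
V₃ = V₁ · ln(z₃/z₀)/ln(z₁/z₀) = 37.8 × 4.8211/2.3784 = 76.6211 km/h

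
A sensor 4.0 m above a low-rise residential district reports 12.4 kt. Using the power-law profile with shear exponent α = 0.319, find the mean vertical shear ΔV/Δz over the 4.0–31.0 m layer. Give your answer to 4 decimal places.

Power law: V₂ = V₁ · (z₂/z₁)^α = 12.4 × (7.7500)^0.319 = 23.8292 kt
ΔV/Δz = (23.8292 − 12.4)/(31.0 − 4.0) = 11.4292/27.0000 = 0.42330 kt/m

0.4233 kt/m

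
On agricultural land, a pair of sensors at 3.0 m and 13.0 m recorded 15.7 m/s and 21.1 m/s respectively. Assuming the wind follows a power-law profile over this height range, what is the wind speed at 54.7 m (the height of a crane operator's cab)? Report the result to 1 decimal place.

First find α: α = ln(V₂/V₁)/ln(z₂/z₁) = ln(21.1/15.7)/ln(13.0/3.0) = 0.29561/1.46634 = 0.2016
Extrapolate from 13.0 m to 54.7 m: V₃ = 21.1 × (54.7/13.0)^0.2016 = 21.1 × 1.3360 = 28.1896 m/s

28.2 m/s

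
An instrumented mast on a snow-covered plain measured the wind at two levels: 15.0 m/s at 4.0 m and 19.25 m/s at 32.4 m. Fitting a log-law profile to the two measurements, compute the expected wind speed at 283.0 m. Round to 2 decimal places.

Log law: V ∝ ln(z/z₀). From the pair, with r = V₁/V₂ = 0.77922,
ln z₀ = (ln z₁ − r·ln z₂)/(1 − r) = (1.3863 − 0.77922×3.4782)/0.22078 = -5.9968 → z₀ = 0.002487 m
V₃ = V₁ · ln(z₃/z₀)/ln(z₁/z₀) = 15.0 × 11.6422/7.3830 = 23.6532 m/s

23.65 m/s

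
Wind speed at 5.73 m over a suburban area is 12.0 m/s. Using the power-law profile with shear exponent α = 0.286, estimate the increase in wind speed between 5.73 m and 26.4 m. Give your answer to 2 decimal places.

6.57 m/s

Power law: V₂ = V₁ · (z₂/z₁)^α = 12.0 × (4.6073)^0.286 = 18.5750 m/s
ΔV = 18.5750 − 12.0 = 6.5750 m/s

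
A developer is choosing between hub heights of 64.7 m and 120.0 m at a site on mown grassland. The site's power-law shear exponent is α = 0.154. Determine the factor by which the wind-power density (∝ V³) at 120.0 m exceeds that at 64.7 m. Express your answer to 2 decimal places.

1.33

Speed ratio: V_B/V_A = (z_B/z_A)^α = (120.0/64.7)^0.154 = (1.8547)^0.154 = 1.09980
Power-density ratio: P_B/P_A = (V_B/V_A)³ = (1.09980)³ = 1.33028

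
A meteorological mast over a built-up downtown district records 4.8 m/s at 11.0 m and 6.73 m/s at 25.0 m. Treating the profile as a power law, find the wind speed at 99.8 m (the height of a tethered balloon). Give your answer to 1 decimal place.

First find α: α = ln(V₂/V₁)/ln(z₂/z₁) = ln(6.73/4.8)/ln(25.0/11.0) = 0.33796/0.82098 = 0.4117
Extrapolate from 25.0 m to 99.8 m: V₃ = 6.73 × (99.8/25.0)^0.4117 = 6.73 × 1.7680 = 11.8986 m/s

11.9 m/s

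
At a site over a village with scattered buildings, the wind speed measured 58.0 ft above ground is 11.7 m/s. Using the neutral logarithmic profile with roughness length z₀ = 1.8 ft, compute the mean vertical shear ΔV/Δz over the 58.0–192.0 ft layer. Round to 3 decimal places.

0.030 m/s/ft

Log law: V₂ = V₁ · ln(z₂/z₀)/ln(z₁/z₀) = 11.7 × 4.6697/3.4727 = 15.7331 m/s
ΔV/Δz = (15.7331 − 11.7)/(192.0 − 58.0) = 4.0331/134.0000 = 0.03010 m/s/ft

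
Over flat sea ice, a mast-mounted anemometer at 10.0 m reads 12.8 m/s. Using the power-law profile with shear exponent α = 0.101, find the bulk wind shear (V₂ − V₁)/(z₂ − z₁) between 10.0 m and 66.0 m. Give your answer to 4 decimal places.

Power law: V₂ = V₁ · (z₂/z₁)^α = 12.8 × (6.6000)^0.101 = 15.4876 m/s
ΔV/Δz = (15.4876 − 12.8)/(66.0 − 10.0) = 2.6876/56.0000 = 0.04799 m/s/m

0.0480 m/s/m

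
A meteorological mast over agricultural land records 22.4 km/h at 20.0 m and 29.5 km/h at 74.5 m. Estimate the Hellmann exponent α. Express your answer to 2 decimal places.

Power law: V₂/V₁ = (z₂/z₁)^α ⇒ α = ln(V₂/V₁) / ln(z₂/z₁)
α = ln(29.5/22.4) / ln(74.5/20.0) = ln(1.3170) / ln(3.7250)
  = 0.27533 / 1.31507 = 0.20937

α ≈ 0.21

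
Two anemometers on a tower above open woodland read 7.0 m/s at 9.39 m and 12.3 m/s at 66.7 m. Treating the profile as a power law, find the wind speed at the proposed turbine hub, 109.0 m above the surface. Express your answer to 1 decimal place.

First find α: α = ln(V₂/V₁)/ln(z₂/z₁) = ln(12.3/7.0)/ln(66.7/9.39) = 0.56369/1.96056 = 0.2875
Extrapolate from 66.7 m to 109.0 m: V₃ = 12.3 × (109.0/66.7)^0.2875 = 12.3 × 1.1517 = 14.1655 m/s

14.2 m/s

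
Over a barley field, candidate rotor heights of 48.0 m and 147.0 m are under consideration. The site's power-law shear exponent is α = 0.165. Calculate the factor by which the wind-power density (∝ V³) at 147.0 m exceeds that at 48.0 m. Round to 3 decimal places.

Speed ratio: V_B/V_A = (z_B/z_A)^α = (147.0/48.0)^0.165 = (3.0625)^0.165 = 1.20283
Power-density ratio: P_B/P_A = (V_B/V_A)³ = (1.20283)³ = 1.74023

1.740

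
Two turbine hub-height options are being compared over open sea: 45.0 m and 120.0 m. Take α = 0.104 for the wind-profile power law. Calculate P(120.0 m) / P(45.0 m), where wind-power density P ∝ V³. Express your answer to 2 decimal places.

1.36

Speed ratio: V_B/V_A = (z_B/z_A)^α = (120.0/45.0)^0.104 = (2.6667)^0.104 = 1.10739
Power-density ratio: P_B/P_A = (V_B/V_A)³ = (1.10739)³ = 1.35801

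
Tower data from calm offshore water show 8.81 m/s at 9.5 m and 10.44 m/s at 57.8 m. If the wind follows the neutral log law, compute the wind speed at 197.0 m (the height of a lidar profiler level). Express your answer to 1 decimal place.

11.5 m/s

Log law: V ∝ ln(z/z₀). From the pair, with r = V₁/V₂ = 0.84387,
ln z₀ = (ln z₁ − r·ln z₂)/(1 − r) = (2.2513 − 0.84387×4.0570)/0.15613 = -7.5083 → z₀ = 0.0005485 m
V₃ = V₁ · ln(z₃/z₀)/ln(z₁/z₀) = 8.81 × 12.7915/9.7596 = 11.5469 m/s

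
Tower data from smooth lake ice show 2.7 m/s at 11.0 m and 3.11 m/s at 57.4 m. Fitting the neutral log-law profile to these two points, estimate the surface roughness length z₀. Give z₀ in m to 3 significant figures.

Log law: V(z) ∝ ln(z/z₀). With r = V₁/V₂ = 2.7/3.11 = 0.86817,
r · ln(z₂/z₀) = ln(z₁/z₀) ⇒ ln z₀ = (ln z₁ − r·ln z₂)/(1 − r)
ln z₀ = (2.39790 − 0.86817×4.05004) / 0.13183 = -8.4821
z₀ = exp(-8.4821) = 0.0002071 m

z₀ ≈ 0.000207 m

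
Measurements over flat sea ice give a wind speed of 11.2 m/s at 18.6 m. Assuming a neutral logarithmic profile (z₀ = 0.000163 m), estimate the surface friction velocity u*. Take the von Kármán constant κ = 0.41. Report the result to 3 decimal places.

Log law: V(z) = (u*/κ) · ln(z/z₀) ⇒ u* = κ · V / ln(z/z₀)
u* = 0.41 × 11.2 / ln(18.6/0.000163) = 0.41 × 11.2 / 11.6449
   = 4.5920 / 11.6449 = 0.3943 m/s

u* ≈ 0.394 m/s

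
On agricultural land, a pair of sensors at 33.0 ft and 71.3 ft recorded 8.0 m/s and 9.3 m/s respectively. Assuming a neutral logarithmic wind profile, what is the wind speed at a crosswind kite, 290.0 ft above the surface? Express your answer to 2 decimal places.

11.67 m/s

Log law: V ∝ ln(z/z₀). From the pair, with r = V₁/V₂ = 0.86022,
ln z₀ = (ln z₁ − r·ln z₂)/(1 − r) = (3.4965 − 0.86022×4.2669)/0.13978 = -1.2443 → z₀ = 0.2881 ft
V₃ = V₁ · ln(z₃/z₀)/ln(z₁/z₀) = 8.0 × 6.9142/4.7409 = 11.6675 m/s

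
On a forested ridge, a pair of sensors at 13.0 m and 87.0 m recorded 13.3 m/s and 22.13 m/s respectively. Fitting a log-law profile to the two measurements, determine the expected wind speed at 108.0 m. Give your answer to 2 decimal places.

23.13 m/s

Log law: V ∝ ln(z/z₀). From the pair, with r = V₁/V₂ = 0.60099,
ln z₀ = (ln z₁ − r·ln z₂)/(1 − r) = (2.5649 − 0.60099×4.4659)/0.39901 = -0.2983 → z₀ = 0.7421 m
V₃ = V₁ · ln(z₃/z₀)/ln(z₁/z₀) = 13.3 × 4.9805/2.8633 = 23.1344 m/s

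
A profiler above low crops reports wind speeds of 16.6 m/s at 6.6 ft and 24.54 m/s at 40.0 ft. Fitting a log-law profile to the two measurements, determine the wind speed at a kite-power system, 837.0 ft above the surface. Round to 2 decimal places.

37.94 m/s

Log law: V ∝ ln(z/z₀). From the pair, with r = V₁/V₂ = 0.67645,
ln z₀ = (ln z₁ − r·ln z₂)/(1 − r) = (1.8871 − 0.67645×3.6889)/0.32355 = -1.8799 → z₀ = 0.1526 ft
V₃ = V₁ · ln(z₃/z₀)/ln(z₁/z₀) = 16.6 × 8.6098/3.7670 = 37.9405 m/s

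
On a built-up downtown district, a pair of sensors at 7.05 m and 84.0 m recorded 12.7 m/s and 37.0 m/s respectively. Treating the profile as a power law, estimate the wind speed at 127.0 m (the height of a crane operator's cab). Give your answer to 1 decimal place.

44.2 m/s

First find α: α = ln(V₂/V₁)/ln(z₂/z₁) = ln(37.0/12.7)/ln(84.0/7.05) = 1.06932/2.47779 = 0.4316
Extrapolate from 84.0 m to 127.0 m: V₃ = 37.0 × (127.0/84.0)^0.4316 = 37.0 × 1.1953 = 44.2260 m/s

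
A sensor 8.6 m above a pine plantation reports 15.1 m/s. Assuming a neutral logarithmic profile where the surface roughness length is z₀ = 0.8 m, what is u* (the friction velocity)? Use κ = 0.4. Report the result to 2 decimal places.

u* ≈ 2.54 m/s

Log law: V(z) = (u*/κ) · ln(z/z₀) ⇒ u* = κ · V / ln(z/z₀)
u* = 0.4 × 15.1 / ln(8.6/0.8) = 0.4 × 15.1 / 2.3749
   = 6.0400 / 2.3749 = 2.5433 m/s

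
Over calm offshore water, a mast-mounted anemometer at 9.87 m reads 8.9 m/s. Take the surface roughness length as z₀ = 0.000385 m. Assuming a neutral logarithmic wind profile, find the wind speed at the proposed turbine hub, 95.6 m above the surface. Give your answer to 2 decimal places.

10.89 m/s

Log law: V(z) ∝ ln(z/z₀), so V₂/V₁ = ln(z₂/z₀) / ln(z₁/z₀).
ln(95.6/0.000385) = 12.4224, ln(9.87/0.000385) = 10.1518
V₂ = 8.9 × 12.4224/10.1518 = 8.9 × 1.2237 = 10.8907 m/s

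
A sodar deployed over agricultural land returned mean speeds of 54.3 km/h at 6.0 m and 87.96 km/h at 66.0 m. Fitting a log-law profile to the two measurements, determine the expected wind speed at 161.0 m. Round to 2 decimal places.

Log law: V ∝ ln(z/z₀). From the pair, with r = V₁/V₂ = 0.61733,
ln z₀ = (ln z₁ − r·ln z₂)/(1 − r) = (1.7918 − 0.61733×4.1897)/0.38267 = -2.0765 → z₀ = 0.1254 m
V₃ = V₁ · ln(z₃/z₀)/ln(z₁/z₀) = 54.3 × 7.1579/3.8683 = 100.4778 km/h

100.48 km/h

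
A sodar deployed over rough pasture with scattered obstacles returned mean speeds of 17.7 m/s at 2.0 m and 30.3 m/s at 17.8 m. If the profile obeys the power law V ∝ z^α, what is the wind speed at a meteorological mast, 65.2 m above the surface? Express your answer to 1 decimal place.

41.7 m/s

First find α: α = ln(V₂/V₁)/ln(z₂/z₁) = ln(30.3/17.7)/ln(17.8/2.0) = 0.53758/2.18605 = 0.2459
Extrapolate from 17.8 m to 65.2 m: V₃ = 30.3 × (65.2/17.8)^0.2459 = 30.3 × 1.3761 = 41.6962 m/s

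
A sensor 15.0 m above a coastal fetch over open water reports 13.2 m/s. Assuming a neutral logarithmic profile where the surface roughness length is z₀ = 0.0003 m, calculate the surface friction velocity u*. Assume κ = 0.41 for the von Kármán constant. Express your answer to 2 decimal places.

u* ≈ 0.50 m/s

Log law: V(z) = (u*/κ) · ln(z/z₀) ⇒ u* = κ · V / ln(z/z₀)
u* = 0.41 × 13.2 / ln(15.0/0.0003) = 0.41 × 13.2 / 10.8198
   = 5.4120 / 10.8198 = 0.5002 m/s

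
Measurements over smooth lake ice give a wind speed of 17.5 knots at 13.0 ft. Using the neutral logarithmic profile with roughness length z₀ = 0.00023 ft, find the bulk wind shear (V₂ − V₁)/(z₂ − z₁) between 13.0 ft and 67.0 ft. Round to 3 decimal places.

0.049 knots/ft

Log law: V₂ = V₁ · ln(z₂/z₀)/ln(z₁/z₀) = 17.5 × 12.5821/10.9424 = 20.1224 knots
ΔV/Δz = (20.1224 − 17.5)/(67.0 − 13.0) = 2.6224/54.0000 = 0.04856 knots/ft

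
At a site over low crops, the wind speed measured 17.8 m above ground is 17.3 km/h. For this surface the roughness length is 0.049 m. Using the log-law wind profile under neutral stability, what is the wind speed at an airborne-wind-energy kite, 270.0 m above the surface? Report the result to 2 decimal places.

Log law: V(z) ∝ ln(z/z₀), so V₂/V₁ = ln(z₂/z₀) / ln(z₁/z₀).
ln(270.0/0.049) = 8.6144, ln(17.8/0.049) = 5.8951
V₂ = 17.3 × 8.6144/5.8951 = 17.3 × 1.4613 = 25.2799 km/h

25.28 km/h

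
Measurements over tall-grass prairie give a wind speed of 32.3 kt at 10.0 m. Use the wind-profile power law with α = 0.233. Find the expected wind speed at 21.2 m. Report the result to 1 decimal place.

38.5 kt

Power-law profile: V₂ = V₁ · (z₂/z₁)^α
V₂ = 32.3 × (21.2/10.0)^0.233 = 32.3 × (2.1200)^0.233
    = 32.3 × 1.1913 = 38.4803 kt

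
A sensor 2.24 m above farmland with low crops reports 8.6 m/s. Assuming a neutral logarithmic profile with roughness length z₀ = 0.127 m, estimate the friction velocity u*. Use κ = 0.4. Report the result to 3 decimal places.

u* ≈ 1.199 m/s

Log law: V(z) = (u*/κ) · ln(z/z₀) ⇒ u* = κ · V / ln(z/z₀)
u* = 0.4 × 8.6 / ln(2.24/0.127) = 0.4 × 8.6 / 2.8700
   = 3.4400 / 2.8700 = 1.1986 m/s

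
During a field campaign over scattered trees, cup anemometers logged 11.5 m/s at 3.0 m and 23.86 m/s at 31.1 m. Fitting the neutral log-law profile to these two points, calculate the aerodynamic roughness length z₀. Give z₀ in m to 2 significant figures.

Log law: V(z) ∝ ln(z/z₀). With r = V₁/V₂ = 11.5/23.86 = 0.48198,
r · ln(z₂/z₀) = ln(z₁/z₀) ⇒ ln z₀ = (ln z₁ − r·ln z₂)/(1 − r)
ln z₀ = (1.09861 − 0.48198×3.43721) / 0.51802 = -1.0773
z₀ = exp(-1.0773) = 0.3405 m

z₀ ≈ 0.34 m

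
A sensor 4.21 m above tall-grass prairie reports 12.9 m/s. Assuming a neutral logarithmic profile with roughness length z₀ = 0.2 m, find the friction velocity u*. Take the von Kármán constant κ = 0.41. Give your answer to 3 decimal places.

u* ≈ 1.736 m/s

Log law: V(z) = (u*/κ) · ln(z/z₀) ⇒ u* = κ · V / ln(z/z₀)
u* = 0.41 × 12.9 / ln(4.21/0.2) = 0.41 × 12.9 / 3.0469
   = 5.2890 / 3.0469 = 1.7359 m/s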